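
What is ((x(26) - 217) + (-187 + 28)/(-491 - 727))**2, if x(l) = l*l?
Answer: 34747569649/164836 ≈ 2.1080e+5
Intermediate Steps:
x(l) = l**2
((x(26) - 217) + (-187 + 28)/(-491 - 727))**2 = ((26**2 - 217) + (-187 + 28)/(-491 - 727))**2 = ((676 - 217) - 159/(-1218))**2 = (459 - 159*(-1/1218))**2 = (459 + 53/406)**2 = (186407/406)**2 = 34747569649/164836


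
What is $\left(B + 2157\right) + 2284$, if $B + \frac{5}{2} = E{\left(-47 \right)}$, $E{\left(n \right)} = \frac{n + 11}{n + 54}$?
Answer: $\frac{62067}{14} \approx 4433.4$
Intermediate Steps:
$E{\left(n \right)} = \frac{11 + n}{54 + n}$
$B = - \frac{107}{14}$ ($B = - \frac{5}{2} + \frac{11 - 47}{54 - 47} = - \frac{5}{2} + \frac{1}{7} \left(-36\right) = - \frac{5}{2} - \frac{36}{7} = - \frac{107}{14} \approx -7.6429$)
$\left(B + 2157\right) + 2284 = \left(- \frac{107}{14} + 2157\right) + 2284 = \frac{30091}{14} + 2284 = \frac{62067}{14}$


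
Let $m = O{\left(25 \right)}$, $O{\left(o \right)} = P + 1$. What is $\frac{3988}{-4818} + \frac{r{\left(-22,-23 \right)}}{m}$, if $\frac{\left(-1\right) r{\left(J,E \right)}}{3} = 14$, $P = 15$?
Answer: $- \frac{66541}{19272} \approx -3.4527$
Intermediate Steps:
$r{\left(J,E \right)} = -42$ ($r{\left(J,E \right)} = \left(-3\right) 14 = -42$)
$O{\left(o \right)} = 16$ ($O{\left(o \right)} = 15 + 1 = 16$)
$m = 16$
$\frac{3988}{-4818} + \frac{r{\left(-22,-23 \right)}}{m} = \frac{3988}{-4818} - \frac{42}{16} = 3988 \left(- \frac{1}{4818}\right) - \frac{21}{8} = - \frac{1994}{2409} - \frac{21}{8} = - \frac{66541}{19272}$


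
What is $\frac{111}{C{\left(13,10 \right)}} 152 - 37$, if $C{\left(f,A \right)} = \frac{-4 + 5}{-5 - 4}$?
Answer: $-151885$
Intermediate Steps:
$C{\left(f,A \right)} = - \frac{1}{9}$ ($C{\left(f,A \right)} = 1 \frac{1}{-9} = 1 \left(- \frac{1}{9}\right) = - \frac{1}{9}$)
$\frac{111}{C{\left(13,10 \right)}} 152 - 37 = \frac{111}{- \frac{1}{9}} \cdot 152 - 37 = 111 \left(-9\right) 152 - 37 = \left(-999\right) 152 - 37 = -151848 - 37 = -151885$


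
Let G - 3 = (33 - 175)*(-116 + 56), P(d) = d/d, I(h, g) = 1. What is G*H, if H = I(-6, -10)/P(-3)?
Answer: 8523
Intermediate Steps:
P(d) = 1
G = 8523 (G = 3 + (33 - 175)*(-116 + 56) = 3 - 142*(-60) = 3 + 8520 = 8523)
H = 1 (H = 1/1 = 1*1 = 1)
G*H = 8523*1 = 8523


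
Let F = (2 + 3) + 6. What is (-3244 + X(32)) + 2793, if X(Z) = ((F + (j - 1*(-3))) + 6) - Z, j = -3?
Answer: -466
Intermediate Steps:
F = 11 (F = 5 + 6 = 11)
X(Z) = 17 - Z (X(Z) = ((11 + (-3 - 1*(-3))) + 6) - Z = ((11 + (-3 + 3)) + 6) - Z = ((11 + 0) + 6) - Z = (11 + 6) - Z = 17 - Z)
(-3244 + X(32)) + 2793 = (-3244 + (17 - 1*32)) + 2793 = (-3244 + (17 - 32)) + 2793 = (-3244 - 15) + 2793 = -3259 + 2793 = -466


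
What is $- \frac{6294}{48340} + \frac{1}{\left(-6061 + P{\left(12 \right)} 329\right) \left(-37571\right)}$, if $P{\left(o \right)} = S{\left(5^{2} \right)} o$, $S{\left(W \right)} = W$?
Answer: $- \frac{10953258991913}{84124648633730} \approx -0.1302$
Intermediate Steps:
$P{\left(o \right)} = 25 o$ ($P{\left(o \right)} = 5^{2} o = 25 o$)
$- \frac{6294}{48340} + \frac{1}{\left(-6061 + P{\left(12 \right)} 329\right) \left(-37571\right)} = - \frac{6294}{48340} + \frac{1}{\left(-6061 + 25 \cdot 12 \cdot 329\right) \left(-37571\right)} = \left(-6294\right) \frac{1}{48340} + \frac{1}{-6061 + 300 \cdot 329} \left(- \frac{1}{37571}\right) = - \frac{3147}{24170} + \frac{1}{-6061 + 98700} \left(- \frac{1}{37571}\right) = - \frac{3147}{24170} + \frac{1}{92639} \left(- \frac{1}{37571}\right) = - \frac{3147}{24170} - \frac{1}{3480539869} = - \frac{10953258991913}{84124648633730}$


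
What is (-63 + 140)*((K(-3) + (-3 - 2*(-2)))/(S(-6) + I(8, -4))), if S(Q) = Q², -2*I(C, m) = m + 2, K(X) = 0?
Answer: 77/37 ≈ 2.0811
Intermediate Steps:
I(C, m) = -1 - m/2 (I(C, m) = -(m + 2)/2 = -(2 + m)/2 = -1 - m/2)
(-63 + 140)*((K(-3) + (-3 - 2*(-2)))/(S(-6) + I(8, -4))) = (-63 + 140)*((0 + (-3 - 2*(-2)))/((-6)² + (-1 - ½*(-4)))) = 77*((0 + (-3 + 4))/(36 + (-1 + 2))) = 77*((0 + 1)/(36 + 1)) = 77*(1/37) = 77/37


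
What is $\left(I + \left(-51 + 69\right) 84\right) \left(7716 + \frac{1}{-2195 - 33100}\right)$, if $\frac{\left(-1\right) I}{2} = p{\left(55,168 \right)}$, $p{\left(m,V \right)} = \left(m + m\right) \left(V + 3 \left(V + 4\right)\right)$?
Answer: $- \frac{13523127290664}{11765} \approx -1.1494 \cdot 10^{9}$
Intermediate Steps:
$p{\left(m,V \right)} = 2 m \left(12 + 4 V\right)$ ($p{\left(m,V \right)} = 2 m \left(V + 3 \left(4 + V\right)\right) = 2 m \left(V + \left(12 + 3 V\right)\right) = 2 m \left(12 + 4 V\right)$)
$I = -150480$ ($I = - 2 \cdot 8 \cdot 55 \left(3 + 168\right) = - 2 \cdot 8 \cdot 55 \cdot 171 = \left(-2\right) 75240 = -150480$)
$\left(I + \left(-51 + 69\right) 84\right) \left(7716 + \frac{1}{-2195 - 33100}\right) = \left(-150480 + \left(-51 + 69\right) 84\right) \left(7716 + \frac{1}{-2195 - 33100}\right) = \left(-150480 + 18 \cdot 84\right) \left(7716 + \frac{1}{-35295}\right) = \left(-150480 + 1512\right) \left(7716 - \frac{1}{35295}\right) = \left(-148968\right) \frac{272336219}{35295} = - \frac{13523127290664}{11765}$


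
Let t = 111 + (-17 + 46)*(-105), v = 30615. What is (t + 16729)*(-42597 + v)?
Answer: -165291690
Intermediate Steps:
t = -2934 (t = 111 + 29*(-105) = 111 - 3045 = -2934)
(t + 16729)*(-42597 + v) = (-2934 + 16729)*(-42597 + 30615) = 13795*(-11982) = -165291690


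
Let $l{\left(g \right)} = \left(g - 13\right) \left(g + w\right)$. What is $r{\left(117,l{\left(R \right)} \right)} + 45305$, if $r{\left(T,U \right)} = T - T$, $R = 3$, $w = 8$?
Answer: $45305$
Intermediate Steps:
$l{\left(g \right)} = \left(-13 + g\right) \left(8 + g\right)$ ($l{\left(g \right)} = \left(g - 13\right) \left(g + 8\right) = \left(-13 + g\right) \left(8 + g\right)$)
$r{\left(T,U \right)} = 0$
$r{\left(117,l{\left(R \right)} \right)} + 45305 = 0 + 45305 = 45305$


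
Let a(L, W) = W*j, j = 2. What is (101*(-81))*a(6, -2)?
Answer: 32724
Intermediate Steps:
a(L, W) = 2*W (a(L, W) = W*2 = 2*W)
(101*(-81))*a(6, -2) = (101*(-81))*(2*(-2)) = -8181*(-4) = 32724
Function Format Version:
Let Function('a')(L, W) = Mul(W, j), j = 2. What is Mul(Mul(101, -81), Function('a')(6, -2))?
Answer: 32724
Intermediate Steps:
Function('a')(L, W) = Mul(2, W) (Function('a')(L, W) = Mul(W, 2) = Mul(2, W))
Mul(Mul(101, -81), Function('a')(6, -2)) = Mul(Mul(101, -81), Mul(2, -2)) = Mul(-8181, -4) = 32724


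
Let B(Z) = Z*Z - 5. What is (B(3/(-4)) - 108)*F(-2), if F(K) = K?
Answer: 1799/8 ≈ 224.88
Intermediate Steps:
B(Z) = -5 + Z**2 (B(Z) = Z**2 - 5 = -5 + Z**2)
(B(3/(-4)) - 108)*F(-2) = ((-5 + (3/(-4))**2) - 108)*(-2) = ((-5 + (3*(-1/4))**2) - 108)*(-2) = ((-5 + (-3/4)**2) - 108)*(-2) = ((-5 + 9/16) - 108)*(-2) = (-71/16 - 108)*(-2) = -1799/16*(-2) = 1799/8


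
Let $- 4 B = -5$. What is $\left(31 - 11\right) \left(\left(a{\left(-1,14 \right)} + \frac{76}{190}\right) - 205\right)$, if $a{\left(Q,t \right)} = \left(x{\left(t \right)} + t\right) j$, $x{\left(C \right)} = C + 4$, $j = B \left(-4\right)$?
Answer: $-7292$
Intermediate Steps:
$B = \frac{5}{4}$ ($B = \left(- \frac{1}{4}\right) \left(-5\right) = \frac{5}{4} \approx 1.25$)
$j = -5$ ($j = \frac{5}{4} \left(-4\right) = -5$)
$x{\left(C \right)} = 4 + C$
$a{\left(Q,t \right)} = -20 - 10 t$ ($a{\left(Q,t \right)} = \left(\left(4 + t\right) + t\right) \left(-5\right) = \left(4 + 2 t\right) \left(-5\right) = -20 - 10 t$)
$\left(31 - 11\right) \left(\left(a{\left(-1,14 \right)} + \frac{76}{190}\right) - 205\right) = \left(31 - 11\right) \left(\left(\left(-20 - 140\right) + \frac{76}{190}\right) - 205\right) = 20 \left(\left(\left(-20 - 140\right) + 76 \cdot \frac{1}{190}\right) - 205\right) = 20 \left(\left(-160 + \frac{2}{5}\right) - 205\right) = 20 \left(- \frac{798}{5} - 205\right) = 20 \left(- \frac{1823}{5}\right) = -7292$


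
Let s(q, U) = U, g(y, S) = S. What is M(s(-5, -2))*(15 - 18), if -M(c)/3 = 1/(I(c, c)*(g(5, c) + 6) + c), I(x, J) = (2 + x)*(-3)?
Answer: -9/2 ≈ -4.5000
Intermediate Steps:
I(x, J) = -6 - 3*x
M(c) = -3/(c + (-6 - 3*c)*(6 + c)) (M(c) = -3/((-6 - 3*c)*(c + 6) + c) = -3/((-6 - 3*c)*(6 + c) + c) = -3/(c + (-6 - 3*c)*(6 + c)))
M(s(-5, -2))*(15 - 18) = (3/(36 + 3*(-2)² + 23*(-2)))*(15 - 18) = (3/(36 + 3*4 - 46))*(-3) = (3/(36 + 12 - 46))*(-3) = (3/2)*(-3) = -9/2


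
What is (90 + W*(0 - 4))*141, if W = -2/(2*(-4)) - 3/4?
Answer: 12972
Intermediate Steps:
W = -½ (W = -2/(-8) - 3*¼ = -2*(-⅛) - ¾ = ¼ - ¾ = -½ ≈ -0.50000)
(90 + W*(0 - 4))*141 = (90 - (0 - 4)/2)*141 = (90 - ½*(-4))*141 = (90 + 2)*141 = 92*141 = 12972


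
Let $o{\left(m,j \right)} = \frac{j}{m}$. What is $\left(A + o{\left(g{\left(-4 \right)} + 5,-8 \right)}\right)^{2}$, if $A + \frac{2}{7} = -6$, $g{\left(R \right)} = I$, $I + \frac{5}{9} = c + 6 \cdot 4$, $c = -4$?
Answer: $\frac{6482116}{148225} \approx 43.732$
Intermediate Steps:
$I = \frac{175}{9}$ ($I = - \frac{5}{9} + \left(-4 + 6 \cdot 4\right) = - \frac{5}{9} + \left(-4 + 24\right) = - \frac{5}{9} + 20 = \frac{175}{9} \approx 19.444$)
$g{\left(R \right)} = \frac{175}{9}$
$A = - \frac{44}{7}$ ($A = - \frac{2}{7} - 6 = - \frac{44}{7} \approx -6.2857$)
$\left(A + o{\left(g{\left(-4 \right)} + 5,-8 \right)}\right)^{2} = \left(- \frac{44}{7} - \frac{8}{\frac{175}{9} + 5}\right)^{2} = \left(- \frac{44}{7} - \frac{8}{\frac{220}{9}}\right)^{2} = \left(- \frac{44}{7} - \frac{18}{55}\right)^{2} = \left(- \frac{2546}{385}\right)^{2} = \frac{6482116}{148225}$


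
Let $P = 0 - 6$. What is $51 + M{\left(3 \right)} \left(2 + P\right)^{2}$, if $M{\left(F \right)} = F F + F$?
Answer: $243$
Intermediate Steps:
$P = -6$ ($P = 0 - 6 = -6$)
$M{\left(F \right)} = F + F^{2}$ ($M{\left(F \right)} = F^{2} + F = F + F^{2}$)
$51 + M{\left(3 \right)} \left(2 + P\right)^{2} = 51 + 3 \left(1 + 3\right) \left(2 - 6\right)^{2} = 51 + 3 \cdot 4 \left(-4\right)^{2} = 51 + 12 \cdot 16 = 51 + 192 = 243$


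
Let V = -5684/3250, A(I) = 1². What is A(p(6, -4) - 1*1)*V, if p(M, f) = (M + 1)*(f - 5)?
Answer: -2842/1625 ≈ -1.7489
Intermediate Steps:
p(M, f) = (1 + M)*(-5 + f)
A(I) = 1
V = -2842/1625 (V = -5684*1/3250 = -2842/1625 ≈ -1.7489)
A(p(6, -4) - 1*1)*V = 1*(-2842/1625) = -2842/1625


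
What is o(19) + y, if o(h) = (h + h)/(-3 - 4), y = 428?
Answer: 2958/7 ≈ 422.57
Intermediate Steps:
o(h) = -2*h/7 (o(h) = (2*h)/(-7) = (2*h)*(-⅐) = -2*h/7)
o(19) + y = -2/7*19 + 428 = -38/7 + 428 = 2958/7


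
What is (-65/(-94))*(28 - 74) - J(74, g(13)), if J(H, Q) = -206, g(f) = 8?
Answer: 8187/47 ≈ 174.19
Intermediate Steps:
(-65/(-94))*(28 - 74) - J(74, g(13)) = (-65/(-94))*(28 - 74) - 1*(-206) = -65*(-1/94)*(-46) + 206 = (65/94)*(-46) + 206 = -1495/47 + 206 = 8187/47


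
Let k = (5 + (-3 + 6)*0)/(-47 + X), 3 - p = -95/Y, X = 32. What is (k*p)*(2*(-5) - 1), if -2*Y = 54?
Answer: -154/81 ≈ -1.9012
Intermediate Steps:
Y = -27 (Y = -½*54 = -27)
p = -14/27 (p = 3 - (-95)/(-27) = 3 - (-95)*(-1)/27 = 3 - 1*95/27 = 3 - 95/27 = -14/27 ≈ -0.51852)
k = -⅓ (k = (5 + (-3 + 6)*0)/(-47 + 32) = (5 + 3*0)/(-15) = (5 + 0)*(-1/15) = 5*(-1/15) = -⅓ ≈ -0.33333)
(k*p)*(2*(-5) - 1) = (-⅓*(-14/27))*(2*(-5) - 1) = 14*(-10 - 1)/81 = (14/81)*(-11) = -154/81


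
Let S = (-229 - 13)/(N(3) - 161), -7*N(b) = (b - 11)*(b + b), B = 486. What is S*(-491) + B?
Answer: -307360/1079 ≈ -284.86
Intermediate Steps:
N(b) = -2*b*(-11 + b)/7 (N(b) = -(b - 11)*(b + b)/7 = -(-11 + b)*2*b/7 = -2*b*(-11 + b)/7)
S = 1694/1079 (S = (-229 - 13)/((2/7)*3*(11 - 1*3) - 161) = -242/((2/7)*3*(11 - 3) - 161) = -242/((2/7)*3*8 - 161) = -242/(48/7 - 161) = -242/(-1079/7) = -242*(-7/1079) = 1694/1079 ≈ 1.5700)
S*(-491) + B = (1694/1079)*(-491) + 486 = -831754/1079 + 486 = -307360/1079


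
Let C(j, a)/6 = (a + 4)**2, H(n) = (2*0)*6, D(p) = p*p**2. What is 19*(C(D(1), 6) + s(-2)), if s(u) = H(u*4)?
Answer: 11400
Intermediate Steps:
D(p) = p**3
H(n) = 0 (H(n) = 0*6 = 0)
s(u) = 0
C(j, a) = 6*(4 + a)**2 (C(j, a) = 6*(a + 4)**2 = 6*(4 + a)**2)
19*(C(D(1), 6) + s(-2)) = 19*(6*(4 + 6)**2 + 0) = 19*(6*10**2 + 0) = 19*(6*100 + 0) = 19*(600 + 0) = 19*600 = 11400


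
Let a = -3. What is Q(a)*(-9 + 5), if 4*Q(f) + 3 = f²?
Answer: -6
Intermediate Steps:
Q(f) = -¾ + f²/4
Q(a)*(-9 + 5) = (-¾ + (¼)*(-3)²)*(-9 + 5) = (-¾ + (¼)*9)*(-4) = (-¾ + 9/4)*(-4) = (3/2)*(-4) = -6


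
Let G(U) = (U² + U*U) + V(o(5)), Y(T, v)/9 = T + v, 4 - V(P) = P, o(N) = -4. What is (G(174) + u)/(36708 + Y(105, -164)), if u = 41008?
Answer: 33856/12059 ≈ 2.8075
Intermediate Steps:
V(P) = 4 - P
Y(T, v) = 9*T + 9*v (Y(T, v) = 9*(T + v) = 9*T + 9*v)
G(U) = 8 + 2*U² (G(U) = (U² + U*U) + (4 - 1*(-4)) = (U² + U²) + (4 + 4) = 2*U² + 8 = 8 + 2*U²)
(G(174) + u)/(36708 + Y(105, -164)) = ((8 + 2*174²) + 41008)/(36708 + (9*105 + 9*(-164))) = ((8 + 2*30276) + 41008)/(36708 + (945 - 1476)) = ((8 + 60552) + 41008)/(36708 - 531) = (60560 + 41008)/36177 = 101568*(1/36177) = 33856/12059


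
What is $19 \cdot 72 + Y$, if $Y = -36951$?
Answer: $-35583$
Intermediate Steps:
$19 \cdot 72 + Y = 19 \cdot 72 - 36951 = 1368 - 36951 = -35583$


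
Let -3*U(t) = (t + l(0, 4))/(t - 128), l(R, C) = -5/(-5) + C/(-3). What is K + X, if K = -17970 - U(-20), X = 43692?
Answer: 34261765/1332 ≈ 25722.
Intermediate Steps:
l(R, C) = 1 - C/3 (l(R, C) = -5*(-⅕) + C*(-⅓) = 1 - C/3)
U(t) = -(-⅓ + t)/(3*(-128 + t)) (U(t) = -(t + (1 - ⅓*4))/(3*(t - 128)) = -(t + (1 - 4/3))/(3*(-128 + t)) = -(t - ⅓)/(3*(-128 + t)) = -(-⅓ + t)/(3*(-128 + t)))
K = -23935979/1332 (K = -17970 - (1 - 3*(-20))/(9*(-128 - 20)) = -17970 - (1 + 60)/(9*(-148)) = -17970 - (-1)*61/(9*148) = -17970 - 1*(-61/1332) = -17970 + 61/1332 = -23935979/1332 ≈ -17970.)
K + X = -23935979/1332 + 43692 = 34261765/1332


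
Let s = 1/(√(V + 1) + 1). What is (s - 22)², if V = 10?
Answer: 12213/25 - 221*√11/50 ≈ 473.86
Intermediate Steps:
s = 1/(1 + √11) (s = 1/(√(10 + 1) + 1) = 1/(√11 + 1) = 1/(1 + √11) ≈ 0.23166)
(s - 22)² = ((-⅒ + √11/10) - 22)² = (-221/10 + √11/10)²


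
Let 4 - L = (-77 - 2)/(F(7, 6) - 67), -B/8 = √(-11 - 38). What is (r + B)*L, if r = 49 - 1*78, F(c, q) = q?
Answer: -4785/61 - 9240*I/61 ≈ -78.443 - 151.48*I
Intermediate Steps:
r = -29 (r = 49 - 78 = -29)
B = -56*I (B = -8*√(-11 - 38) = -56*I ≈ -56.0*I)
L = 165/61 (L = 4 - (-77 - 2)/(6 - 67) = 4 - (-79)/(-61) = 4 - (-79)*(-1)/61 = 4 - 1*79/61 = 4 - 79/61 = 165/61 ≈ 2.7049)
(r + B)*L = (-29 - 56*I)*(165/61) = -4785/61 - 9240*I/61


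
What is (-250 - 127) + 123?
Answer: -254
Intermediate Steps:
(-250 - 127) + 123 = -377 + 123 = -254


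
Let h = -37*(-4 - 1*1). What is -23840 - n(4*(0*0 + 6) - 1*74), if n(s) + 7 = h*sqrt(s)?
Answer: -23833 - 925*I*sqrt(2) ≈ -23833.0 - 1308.1*I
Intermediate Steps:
h = 185 (h = -37*(-4 - 1) = -37*(-5) = 185)
n(s) = -7 + 185*sqrt(s)
-23840 - n(4*(0*0 + 6) - 1*74) = -23840 - (-7 + 185*sqrt(4*(0*0 + 6) - 1*74)) = -23840 - (-7 + 185*sqrt(4*(0 + 6) - 74)) = -23840 - (-7 + 185*sqrt(4*6 - 74)) = -23840 - (-7 + 185*sqrt(24 - 74)) = -23840 - (-7 + 185*sqrt(-50)) = -23840 - (-7 + 185*(5*I*sqrt(2))) = -23840 - (-7 + 925*I*sqrt(2)) = -23840 + (7 - 925*I*sqrt(2)) = -23833 - 925*I*sqrt(2)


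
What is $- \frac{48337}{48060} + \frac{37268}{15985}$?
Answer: $\frac{203686627}{153647820} \approx 1.3257$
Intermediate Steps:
$- \frac{48337}{48060} + \frac{37268}{15985} = \frac{203686627}{153647820}$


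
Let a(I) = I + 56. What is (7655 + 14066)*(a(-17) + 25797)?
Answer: 561183756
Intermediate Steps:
a(I) = 56 + I
(7655 + 14066)*(a(-17) + 25797) = (7655 + 14066)*((56 - 17) + 25797) = 21721*(39 + 25797) = 21721*25836 = 561183756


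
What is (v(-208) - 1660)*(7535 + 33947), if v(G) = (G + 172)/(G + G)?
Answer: -3580539571/52 ≈ -6.8857e+7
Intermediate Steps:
v(G) = (172 + G)/(2*G) (v(G) = (172 + G)/((2*G)) = (172 + G)*(1/(2*G)) = (172 + G)/(2*G))
(v(-208) - 1660)*(7535 + 33947) = ((½)*(172 - 208)/(-208) - 1660)*(7535 + 33947) = ((½)*(-1/208)*(-36) - 1660)*41482 = (9/104 - 1660)*41482 = -172631/104*41482 = -3580539571/52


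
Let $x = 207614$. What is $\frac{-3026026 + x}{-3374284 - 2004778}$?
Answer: $\frac{1409206}{2689531} \approx 0.52396$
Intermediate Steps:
$\frac{-3026026 + x}{-3374284 - 2004778} = \frac{-3026026 + 207614}{-3374284 - 2004778} = - \frac{2818412}{-5379062} = \left(-2818412\right) \left(- \frac{1}{5379062}\right) = \frac{1409206}{2689531}$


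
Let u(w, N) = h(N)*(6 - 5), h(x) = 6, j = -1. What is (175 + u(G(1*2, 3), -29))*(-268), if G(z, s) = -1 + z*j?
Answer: -48508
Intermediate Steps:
G(z, s) = -1 - z (G(z, s) = -1 + z*(-1) = -1 - z)
u(w, N) = 6 (u(w, N) = 6*(6 - 5) = 6*1 = 6)
(175 + u(G(1*2, 3), -29))*(-268) = (175 + 6)*(-268) = 181*(-268) = -48508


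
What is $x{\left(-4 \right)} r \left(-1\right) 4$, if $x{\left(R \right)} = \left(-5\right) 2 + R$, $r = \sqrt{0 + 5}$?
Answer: $56 \sqrt{5} \approx 125.22$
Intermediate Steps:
$r = \sqrt{5} \approx 2.2361$
$x{\left(R \right)} = -10 + R$
$x{\left(-4 \right)} r \left(-1\right) 4 = \left(-10 - 4\right) \sqrt{5} \left(-1\right) 4 = - 14 \left(- \sqrt{5}\right) 4 = 14 \sqrt{5} \cdot 4 = 56 \sqrt{5}$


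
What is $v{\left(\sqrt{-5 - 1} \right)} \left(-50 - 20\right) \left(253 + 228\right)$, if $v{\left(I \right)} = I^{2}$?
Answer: $202020$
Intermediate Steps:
$v{\left(\sqrt{-5 - 1} \right)} \left(-50 - 20\right) \left(253 + 228\right) = \left(\sqrt{-5 - 1}\right)^{2} \left(-50 - 20\right) \left(253 + 228\right) = \left(\sqrt{-6}\right)^{2} \left(\left(-70\right) 481\right) = \left(i \sqrt{6}\right)^{2} \left(-33670\right) = \left(-6\right) \left(-33670\right) = 202020$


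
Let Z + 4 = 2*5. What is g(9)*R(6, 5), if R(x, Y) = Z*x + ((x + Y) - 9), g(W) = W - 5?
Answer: 152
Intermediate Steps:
Z = 6 (Z = -4 + 2*5 = -4 + 10 = 6)
g(W) = -5 + W
R(x, Y) = -9 + Y + 7*x (R(x, Y) = 6*x + ((x + Y) - 9) = 6*x + ((Y + x) - 9) = 6*x + (-9 + Y + x) = -9 + Y + 7*x)
g(9)*R(6, 5) = (-5 + 9)*(-9 + 5 + 7*6) = 4*(-9 + 5 + 42) = 4*38 = 152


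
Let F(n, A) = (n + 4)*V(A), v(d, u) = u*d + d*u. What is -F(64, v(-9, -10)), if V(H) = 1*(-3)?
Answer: 204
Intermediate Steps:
V(H) = -3
v(d, u) = 2*d*u (v(d, u) = d*u + d*u = 2*d*u)
F(n, A) = -12 - 3*n (F(n, A) = (n + 4)*(-3) = (4 + n)*(-3) = -12 - 3*n)
-F(64, v(-9, -10)) = -(-12 - 3*64) = -(-12 - 192) = -1*(-204) = 204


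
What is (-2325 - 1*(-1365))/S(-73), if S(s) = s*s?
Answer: -960/5329 ≈ -0.18015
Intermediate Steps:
S(s) = s²
(-2325 - 1*(-1365))/S(-73) = (-2325 - 1*(-1365))/((-73)²) = (-2325 + 1365)/5329 = -960*1/5329 = -960/5329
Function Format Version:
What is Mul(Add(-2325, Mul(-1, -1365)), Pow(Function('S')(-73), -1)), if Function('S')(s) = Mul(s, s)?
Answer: Rational(-960, 5329) ≈ -0.18015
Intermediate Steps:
Function('S')(s) = Pow(s, 2)
Mul(Add(-2325, Mul(-1, -1365)), Pow(Function('S')(-73), -1)) = Mul(Add(-2325, Mul(-1, -1365)), Pow(Pow(-73, 2), -1)) = Mul(Add(-2325, 1365), Pow(5329, -1)) = Mul(-960, Rational(1, 5329)) = Rational(-960, 5329)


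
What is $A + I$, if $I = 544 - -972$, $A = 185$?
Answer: $1701$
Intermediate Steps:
$I = 1516$ ($I = 544 + \left(-122 + 1094\right) = 544 + 972 = 1516$)
$A + I = 185 + 1516 = 1701$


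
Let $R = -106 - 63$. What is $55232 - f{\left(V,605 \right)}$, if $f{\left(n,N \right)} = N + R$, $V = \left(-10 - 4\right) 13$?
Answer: $54796$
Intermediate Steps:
$V = -182$ ($V = \left(-14\right) 13 = -182$)
$R = -169$ ($R = -106 - 63 = -169$)
$f{\left(n,N \right)} = -169 + N$ ($f{\left(n,N \right)} = N - 169 = -169 + N$)
$55232 - f{\left(V,605 \right)} = 55232 - \left(-169 + 605\right) = 55232 - 436 = 54796$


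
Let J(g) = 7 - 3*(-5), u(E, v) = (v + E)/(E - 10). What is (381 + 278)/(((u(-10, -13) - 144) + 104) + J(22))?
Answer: -13180/337 ≈ -39.110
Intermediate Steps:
u(E, v) = (E + v)/(-10 + E)
J(g) = 22 (J(g) = 7 - 1*(-15) = 7 + 15 = 22)
(381 + 278)/(((u(-10, -13) - 144) + 104) + J(22)) = (381 + 278)/((((-10 - 13)/(-10 - 10) - 144) + 104) + 22) = 659/(((-23/(-20) - 144) + 104) + 22) = 659/(((-1/20*(-23) - 144) + 104) + 22) = 659/(((23/20 - 144) + 104) + 22) = 659/((-2857/20 + 104) + 22) = 659/(-777/20 + 22) = 659/(-337/20) = 659*(-20/337) = -13180/337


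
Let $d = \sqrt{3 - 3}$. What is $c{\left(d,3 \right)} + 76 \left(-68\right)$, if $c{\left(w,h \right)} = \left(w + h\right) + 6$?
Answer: $-5159$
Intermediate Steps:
$d = 0$ ($d = \sqrt{0} = 0$)
$c{\left(w,h \right)} = 6 + h + w$ ($c{\left(w,h \right)} = \left(h + w\right) + 6 = 6 + h + w$)
$c{\left(d,3 \right)} + 76 \left(-68\right) = \left(6 + 3 + 0\right) + 76 \left(-68\right) = 9 - 5168 = -5159$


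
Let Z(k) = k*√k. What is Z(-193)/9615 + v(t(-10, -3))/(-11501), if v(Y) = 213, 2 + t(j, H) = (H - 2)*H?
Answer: -213/11501 - 193*I*√193/9615 ≈ -0.01852 - 0.27886*I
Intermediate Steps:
Z(k) = k^(3/2)
t(j, H) = -2 + H*(-2 + H) (t(j, H) = -2 + (H - 2)*H = -2 + (-2 + H)*H = -2 + H*(-2 + H))
Z(-193)/9615 + v(t(-10, -3))/(-11501) = (-193)^(3/2)/9615 + 213/(-11501) = -193*I*√193*(1/9615) + 213*(-1/11501) = -193*I*√193/9615 - 213/11501 = -213/11501 - 193*I*√193/9615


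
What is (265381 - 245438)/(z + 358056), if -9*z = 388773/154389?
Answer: 1026326609/18426621529 ≈ 0.055698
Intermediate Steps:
z = -14399/51463 (z = -43197/154389 = -1/9*129591/51463 = -14399/51463 ≈ -0.27979)
(265381 - 245438)/(z + 358056) = (265381 - 245438)/(-14399/51463 + 358056) = 19943/(18426621529/51463) = 19943*(51463/18426621529) = 1026326609/18426621529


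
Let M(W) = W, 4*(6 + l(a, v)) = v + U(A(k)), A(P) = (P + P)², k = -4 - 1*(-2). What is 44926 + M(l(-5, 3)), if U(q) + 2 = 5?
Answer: 89843/2 ≈ 44922.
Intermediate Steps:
k = -2 (k = -4 + 2 = -2)
A(P) = 4*P² (A(P) = (2*P)² = 4*P²)
U(q) = 3 (U(q) = -2 + 5 = 3)
l(a, v) = -21/4 + v/4 (l(a, v) = -6 + (v + 3)/4 = -6 + (3 + v)/4 = -6 + (¾ + v/4) = -21/4 + v/4)
44926 + M(l(-5, 3)) = 44926 + (-21/4 + (¼)*3) = 44926 + (-21/4 + ¾) = 44926 - 9/2 = 89843/2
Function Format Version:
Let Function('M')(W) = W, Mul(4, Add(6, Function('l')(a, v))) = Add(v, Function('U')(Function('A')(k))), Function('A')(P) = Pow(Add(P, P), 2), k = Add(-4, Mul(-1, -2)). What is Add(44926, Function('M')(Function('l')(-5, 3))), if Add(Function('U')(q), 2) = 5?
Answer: Rational(89843, 2) ≈ 44922.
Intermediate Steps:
k = -2 (k = Add(-4, 2) = -2)
Function('A')(P) = Mul(4, Pow(P, 2)) (Function('A')(P) = Pow(Mul(2, P), 2) = Mul(4, Pow(P, 2)))
Function('U')(q) = 3 (Function('U')(q) = Add(-2, 5) = 3)
Function('l')(a, v) = Add(Rational(-21, 4), Mul(Rational(1, 4), v)) (Function('l')(a, v) = Add(-6, Mul(Rational(1, 4), Add(v, 3))) = Add(-6, Mul(Rational(1, 4), Add(3, v))) = Add(-6, Add(Rational(3, 4), Mul(Rational(1, 4), v))) = Add(Rational(-21, 4), Mul(Rational(1, 4), v)))
Add(44926, Function('M')(Function('l')(-5, 3))) = Add(44926, Add(Rational(-21, 4), Mul(Rational(1, 4), 3))) = Add(44926, Add(Rational(-21, 4), Rational(3, 4))) = Add(44926, Rational(-9, 2)) = Rational(89843, 2)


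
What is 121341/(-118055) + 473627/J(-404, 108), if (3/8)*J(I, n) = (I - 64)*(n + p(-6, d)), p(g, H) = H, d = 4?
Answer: -10410656443/2357322240 ≈ -4.4163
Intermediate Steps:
J(I, n) = 8*(-64 + I)*(4 + n)/3 (J(I, n) = 8*((I - 64)*(n + 4))/3 = 8*((-64 + I)*(4 + n))/3 = 8*(-64 + I)*(4 + n)/3)
121341/(-118055) + 473627/J(-404, 108) = 121341/(-118055) + 473627/(-2048/3 - 512/3*108 + (32/3)*(-404) + (8/3)*(-404)*108) = 121341*(-1/118055) + 473627/(-2048/3 - 18432 - 12928/3 - 116352) = -121341/118055 + 473627/(-139776) = -121341/118055 + 473627*(-1/139776) = -121341/118055 - 67661/19968 = -10410656443/2357322240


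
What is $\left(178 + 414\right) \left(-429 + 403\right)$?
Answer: $-15392$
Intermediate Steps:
$\left(178 + 414\right) \left(-429 + 403\right) = 592 \left(-26\right) = -15392$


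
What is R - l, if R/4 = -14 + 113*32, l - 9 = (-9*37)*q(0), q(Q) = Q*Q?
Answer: 14399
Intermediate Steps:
q(Q) = Q²
l = 9 (l = 9 - 9*37*0² = 9 - 333*0 = 9 + 0 = 9)
R = 14408 (R = 4*(-14 + 113*32) = 4*(-14 + 3616) = 4*3602 = 14408)
R - l = 14408 - 1*9 = 14408 - 9 = 14399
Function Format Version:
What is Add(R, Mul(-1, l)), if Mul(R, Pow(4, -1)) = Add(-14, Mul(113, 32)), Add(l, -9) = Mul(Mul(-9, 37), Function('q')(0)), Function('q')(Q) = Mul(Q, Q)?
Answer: 14399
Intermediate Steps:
Function('q')(Q) = Pow(Q, 2)
l = 9 (l = Add(9, Mul(Mul(-9, 37), Pow(0, 2))) = Add(9, Mul(-333, 0)) = Add(9, 0) = 9)
R = 14408 (R = Mul(4, Add(-14, Mul(113, 32))) = Mul(4, Add(-14, 3616)) = Mul(4, 3602) = 14408)
Add(R, Mul(-1, l)) = Add(14408, Mul(-1, 9)) = Add(14408, -9) = 14399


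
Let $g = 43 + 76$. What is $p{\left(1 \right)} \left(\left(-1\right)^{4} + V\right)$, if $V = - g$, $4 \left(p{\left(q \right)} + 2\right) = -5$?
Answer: $\frac{767}{2} \approx 383.5$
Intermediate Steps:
$p{\left(q \right)} = - \frac{13}{4}$ ($p{\left(q \right)} = -2 + \frac{1}{4} \left(-5\right) = -2 - \frac{5}{4} = - \frac{13}{4}$)
$g = 119$
$V = -119$ ($V = \left(-1\right) 119 = -119$)
$p{\left(1 \right)} \left(\left(-1\right)^{4} + V\right) = - \frac{13 \left(\left(-1\right)^{4} - 119\right)}{4} = - \frac{13 \left(1 - 119\right)}{4} = \left(- \frac{13}{4}\right) \left(-118\right) = \frac{767}{2}$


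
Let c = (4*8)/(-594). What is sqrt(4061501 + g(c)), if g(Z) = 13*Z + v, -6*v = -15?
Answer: sqrt(159227155758)/198 ≈ 2015.3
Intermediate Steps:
v = 5/2 (v = -1/6*(-15) = 5/2 ≈ 2.5000)
c = -16/297 (c = 32*(-1/594) = -16/297 ≈ -0.053872)
g(Z) = 5/2 + 13*Z (g(Z) = 13*Z + 5/2 = 5/2 + 13*Z)
sqrt(4061501 + g(c)) = sqrt(4061501 + (5/2 + 13*(-16/297))) = sqrt(4061501 + (5/2 - 208/297)) = sqrt(4061501 + 1069/594) = sqrt(2412532663/594) = sqrt(159227155758)/198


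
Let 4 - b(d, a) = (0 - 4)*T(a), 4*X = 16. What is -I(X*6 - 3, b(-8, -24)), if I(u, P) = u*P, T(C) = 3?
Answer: -336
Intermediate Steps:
X = 4 (X = (¼)*16 = 4)
b(d, a) = 16 (b(d, a) = 4 - (0 - 4)*3 = 4 - (-4)*3 = 4 - 1*(-12) = 4 + 12 = 16)
I(u, P) = P*u
-I(X*6 - 3, b(-8, -24)) = -16*(4*6 - 3) = -16*(24 - 3) = -16*21 = -1*336 = -336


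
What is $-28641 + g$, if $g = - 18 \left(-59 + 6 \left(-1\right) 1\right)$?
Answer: $-27471$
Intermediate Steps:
$g = 1170$ ($g = - 18 \left(-59 - 6\right) = \left(-18\right) \left(-65\right) = 1170$)
$-28641 + g = -28641 + 1170 = -27471$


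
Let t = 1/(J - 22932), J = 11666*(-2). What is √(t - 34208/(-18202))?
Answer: √83292936702208930/210524332 ≈ 1.3709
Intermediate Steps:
J = -23332
t = -1/46264 (t = 1/(-23332 - 22932) = 1/(-46264) = -1/46264 ≈ -2.1615e-5)
√(t - 34208/(-18202)) = √(-1/46264 - 34208/(-18202)) = √(-1/46264 - 34208*(-1/18202)) = √(-1/46264 + 17104/9101) = √(791290355/421048664) = √83292936702208930/210524332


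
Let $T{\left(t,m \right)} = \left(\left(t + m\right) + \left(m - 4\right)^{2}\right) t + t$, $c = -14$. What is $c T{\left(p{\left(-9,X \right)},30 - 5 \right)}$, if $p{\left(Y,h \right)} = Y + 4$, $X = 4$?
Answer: $32340$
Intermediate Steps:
$p{\left(Y,h \right)} = 4 + Y$
$T{\left(t,m \right)} = t + t \left(m + t + \left(-4 + m\right)^{2}\right)$ ($T{\left(t,m \right)} = \left(\left(m + t\right) + \left(-4 + m\right)^{2}\right) t + t = \left(m + t + \left(-4 + m\right)^{2}\right) t + t = t \left(m + t + \left(-4 + m\right)^{2}\right) + t = t + t \left(m + t + \left(-4 + m\right)^{2}\right)$)
$c T{\left(p{\left(-9,X \right)},30 - 5 \right)} = - 14 \left(4 - 9\right) \left(1 + \left(30 - 5\right) + \left(4 - 9\right) + \left(-4 + \left(30 - 5\right)\right)^{2}\right) = - 14 \left(- 5 \left(1 + \left(30 - 5\right) - 5 + \left(-4 + \left(30 - 5\right)\right)^{2}\right)\right) = - 14 \left(- 5 \left(1 + 25 - 5 + \left(-4 + 25\right)^{2}\right)\right) = - 14 \left(- 5 \left(1 + 25 - 5 + 21^{2}\right)\right) = - 14 \left(- 5 \left(1 + 25 - 5 + 441\right)\right) = - 14 \left(\left(-5\right) 462\right) = \left(-14\right) \left(-2310\right) = 32340$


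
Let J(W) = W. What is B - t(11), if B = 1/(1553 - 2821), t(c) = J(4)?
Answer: -5073/1268 ≈ -4.0008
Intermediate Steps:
t(c) = 4
B = -1/1268 (B = 1/(-1268) = -1/1268 ≈ -0.00078864)
B - t(11) = -1/1268 - 1*4 = -1/1268 - 4 = -5073/1268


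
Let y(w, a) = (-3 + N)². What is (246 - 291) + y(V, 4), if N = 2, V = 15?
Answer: -44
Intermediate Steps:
y(w, a) = 1 (y(w, a) = (-3 + 2)² = (-1)² = 1)
(246 - 291) + y(V, 4) = (246 - 291) + 1 = -45 + 1 = -44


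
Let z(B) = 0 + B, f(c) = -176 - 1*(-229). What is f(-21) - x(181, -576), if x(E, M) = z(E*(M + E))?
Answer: 71548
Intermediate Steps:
f(c) = 53 (f(c) = -176 + 229 = 53)
z(B) = B
x(E, M) = E*(E + M) (x(E, M) = E*(M + E) = E*(E + M))
f(-21) - x(181, -576) = 53 - 181*(181 - 576) = 53 - 181*(-395) = 53 - 1*(-71495) = 53 + 71495 = 71548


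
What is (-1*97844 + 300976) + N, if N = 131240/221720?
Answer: 1125963957/5543 ≈ 2.0313e+5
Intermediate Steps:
N = 3281/5543 (N = 131240*(1/221720) = 3281/5543 ≈ 0.59192)
(-1*97844 + 300976) + N = (-1*97844 + 300976) + 3281/5543 = (-97844 + 300976) + 3281/5543 = 203132 + 3281/5543 = 1125963957/5543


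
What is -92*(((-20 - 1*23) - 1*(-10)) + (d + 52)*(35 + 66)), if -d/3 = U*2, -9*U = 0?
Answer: -480148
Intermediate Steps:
U = 0 (U = -⅑*0 = 0)
d = 0 (d = -0*2 = -3*0 = 0)
-92*(((-20 - 1*23) - 1*(-10)) + (d + 52)*(35 + 66)) = -92*(((-20 - 1*23) - 1*(-10)) + (0 + 52)*(35 + 66)) = -92*(((-20 - 23) + 10) + 52*101) = -92*((-43 + 10) + 5252) = -92*(-33 + 5252) = -92*5219 = -480148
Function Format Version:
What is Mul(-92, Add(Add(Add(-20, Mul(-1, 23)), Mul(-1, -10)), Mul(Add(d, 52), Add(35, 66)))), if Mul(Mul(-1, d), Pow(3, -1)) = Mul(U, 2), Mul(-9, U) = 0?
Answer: -480148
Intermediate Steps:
U = 0 (U = Mul(Rational(-1, 9), 0) = 0)
d = 0 (d = Mul(-3, Mul(0, 2)) = Mul(-3, 0) = 0)
Mul(-92, Add(Add(Add(-20, Mul(-1, 23)), Mul(-1, -10)), Mul(Add(d, 52), Add(35, 66)))) = Mul(-92, Add(Add(Add(-20, Mul(-1, 23)), Mul(-1, -10)), Mul(Add(0, 52), Add(35, 66)))) = Mul(-92, Add(Add(Add(-20, -23), 10), Mul(52, 101))) = Mul(-92, Add(Add(-43, 10), 5252)) = Mul(-92, Add(-33, 5252)) = Mul(-92, 5219) = -480148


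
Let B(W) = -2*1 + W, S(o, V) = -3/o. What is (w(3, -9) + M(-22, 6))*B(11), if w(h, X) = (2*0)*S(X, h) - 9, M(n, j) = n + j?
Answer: -225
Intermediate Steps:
M(n, j) = j + n
w(h, X) = -9 (w(h, X) = (2*0)*(-3/X) - 9 = 0*(-3/X) - 9 = 0 - 9 = -9)
B(W) = -2 + W
(w(3, -9) + M(-22, 6))*B(11) = (-9 + (6 - 22))*(-2 + 11) = (-9 - 16)*9 = -25*9 = -225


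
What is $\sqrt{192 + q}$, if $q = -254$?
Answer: $i \sqrt{62} \approx 7.874 i$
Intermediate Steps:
$\sqrt{192 + q} = \sqrt{192 - 254} = \sqrt{-62} = i \sqrt{62}$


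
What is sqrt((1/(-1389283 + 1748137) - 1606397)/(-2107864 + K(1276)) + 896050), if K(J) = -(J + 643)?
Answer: sqrt(57069131580039271551375888826)/252368022894 ≈ 946.60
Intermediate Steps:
K(J) = -643 - J (K(J) = -(643 + J) = -643 - J)
sqrt((1/(-1389283 + 1748137) - 1606397)/(-2107864 + K(1276)) + 896050) = sqrt((1/(-1389283 + 1748137) - 1606397)/(-2107864 + (-643 - 1*1276)) + 896050) = sqrt((1/358854 - 1606397)/(-2107864 + (-643 - 1276)) + 896050) = sqrt((1/358854 - 1606397)/(-2107864 - 1919) + 896050) = sqrt(-576461989037/358854/(-2109783) + 896050) = sqrt(-576461989037/358854*(-1/2109783) + 896050) = sqrt(576461989037/757104068682 + 896050) = sqrt(678403677204495137/757104068682) = sqrt(57069131580039271551375888826)/252368022894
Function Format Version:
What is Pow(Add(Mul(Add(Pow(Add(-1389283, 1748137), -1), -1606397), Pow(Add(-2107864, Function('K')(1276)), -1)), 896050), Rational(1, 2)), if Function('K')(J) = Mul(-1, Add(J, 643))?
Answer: Mul(Rational(1, 252368022894), Pow(57069131580039271551375888826, Rational(1, 2))) ≈ 946.60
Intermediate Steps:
Function('K')(J) = Add(-643, Mul(-1, J)) (Function('K')(J) = Mul(-1, Add(643, J)) = Add(-643, Mul(-1, J)))
Pow(Add(Mul(Add(Pow(Add(-1389283, 1748137), -1), -1606397), Pow(Add(-2107864, Function('K')(1276)), -1)), 896050), Rational(1, 2)) = Pow(Add(Mul(Add(Pow(Add(-1389283, 1748137), -1), -1606397), Pow(Add(-2107864, Add(-643, Mul(-1, 1276))), -1)), 896050), Rational(1, 2)) = Pow(Add(Mul(Add(Pow(358854, -1), -1606397), Pow(Add(-2107864, Add(-643, -1276)), -1)), 896050), Rational(1, 2)) = Pow(Add(Mul(Add(Rational(1, 358854), -1606397), Pow(Add(-2107864, -1919), -1)), 896050), Rational(1, 2)) = Pow(Add(Mul(Rational(-576461989037, 358854), Pow(-2109783, -1)), 896050), Rational(1, 2)) = Pow(Add(Mul(Rational(-576461989037, 358854), Rational(-1, 2109783)), 896050), Rational(1, 2)) = Pow(Add(Rational(576461989037, 757104068682), 896050), Rational(1, 2)) = Pow(Rational(678403677204495137, 757104068682), Rational(1, 2)) = Mul(Rational(1, 252368022894), Pow(57069131580039271551375888826, Rational(1, 2)))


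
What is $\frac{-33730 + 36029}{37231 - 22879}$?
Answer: $\frac{2299}{14352} \approx 0.16019$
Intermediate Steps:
$\frac{-33730 + 36029}{37231 - 22879} = \frac{2299}{14352}$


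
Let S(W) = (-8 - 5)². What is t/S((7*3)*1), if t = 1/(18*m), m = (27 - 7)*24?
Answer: 1/1460160 ≈ 6.8486e-7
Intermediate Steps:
m = 480 (m = 20*24 = 480)
S(W) = 169 (S(W) = (-13)² = 169)
t = 1/8640 (t = 1/(18*480) = 1/8640 ≈ 0.00011574)
t/S((7*3)*1) = (1/8640)/169 = (1/8640)*(1/169) = 1/1460160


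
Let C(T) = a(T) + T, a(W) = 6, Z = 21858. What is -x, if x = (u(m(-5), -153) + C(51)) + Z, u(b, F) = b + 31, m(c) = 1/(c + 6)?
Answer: -21947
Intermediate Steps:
m(c) = 1/(6 + c)
u(b, F) = 31 + b
C(T) = 6 + T
x = 21947 (x = ((31 + 1/(6 - 5)) + (6 + 51)) + 21858 = ((31 + 1/1) + 57) + 21858 = ((31 + 1) + 57) + 21858 = (32 + 57) + 21858 = 89 + 21858 = 21947)
-x = -1*21947 = -21947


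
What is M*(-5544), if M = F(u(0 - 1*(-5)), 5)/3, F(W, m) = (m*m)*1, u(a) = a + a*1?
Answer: -46200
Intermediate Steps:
u(a) = 2*a (u(a) = a + a = 2*a)
F(W, m) = m² (F(W, m) = m²*1 = m²)
M = 25/3 (M = 5²/3 = 25*(⅓) = 25/3 ≈ 8.3333)
M*(-5544) = (25/3)*(-5544) = -46200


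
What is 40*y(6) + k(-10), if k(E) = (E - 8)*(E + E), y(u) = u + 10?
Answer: 1000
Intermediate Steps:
y(u) = 10 + u
k(E) = 2*E*(-8 + E) (k(E) = (-8 + E)*(2*E) = 2*E*(-8 + E))
40*y(6) + k(-10) = 40*(10 + 6) + 2*(-10)*(-8 - 10) = 40*16 + 2*(-10)*(-18) = 640 + 360 = 1000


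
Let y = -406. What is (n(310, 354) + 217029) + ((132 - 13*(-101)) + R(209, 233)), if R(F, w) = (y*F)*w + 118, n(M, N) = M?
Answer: -19552080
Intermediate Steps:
R(F, w) = 118 - 406*F*w (R(F, w) = (-406*F)*w + 118 = -406*F*w + 118 = 118 - 406*F*w)
(n(310, 354) + 217029) + ((132 - 13*(-101)) + R(209, 233)) = (310 + 217029) + ((132 - 13*(-101)) + (118 - 406*209*233)) = 217339 + ((132 + 1313) + (118 - 19770982)) = 217339 + (1445 - 19770864) = 217339 - 19769419 = -19552080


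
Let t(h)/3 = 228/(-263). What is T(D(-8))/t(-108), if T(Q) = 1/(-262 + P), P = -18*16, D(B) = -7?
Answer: 263/376200 ≈ 0.00069910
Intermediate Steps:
P = -288
T(Q) = -1/550 (T(Q) = 1/(-262 - 288) = 1/(-550) = -1/550)
t(h) = -684/263 (t(h) = 3*(228/(-263)) = 3*(228*(-1/263)) = 3*(-228/263) = -684/263)
T(D(-8))/t(-108) = -1/(550*(-684/263)) = -1/550*(-263/684) = 263/376200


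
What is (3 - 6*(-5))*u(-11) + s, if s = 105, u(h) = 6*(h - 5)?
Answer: -3063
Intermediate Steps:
u(h) = -30 + 6*h (u(h) = 6*(-5 + h) = -30 + 6*h)
(3 - 6*(-5))*u(-11) + s = (3 - 6*(-5))*(-30 + 6*(-11)) + 105 = (3 + 30)*(-30 - 66) + 105 = 33*(-96) + 105 = -3168 + 105 = -3063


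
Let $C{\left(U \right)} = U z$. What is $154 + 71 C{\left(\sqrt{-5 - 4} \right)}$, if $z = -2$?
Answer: $154 - 426 i \approx 154.0 - 426.0 i$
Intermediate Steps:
$C{\left(U \right)} = - 2 U$ ($C{\left(U \right)} = U \left(-2\right) = - 2 U$)
$154 + 71 C{\left(\sqrt{-5 - 4} \right)} = 154 + 71 \left(- 2 \sqrt{-5 - 4}\right) = 154 + 71 \left(- 2 \sqrt{-9}\right) = 154 + 71 \left(- 2 \cdot 3 i\right) = 154 + 71 \left(- 6 i\right) = 154 - 426 i$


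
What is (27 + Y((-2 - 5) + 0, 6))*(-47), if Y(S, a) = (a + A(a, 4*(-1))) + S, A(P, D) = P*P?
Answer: -2914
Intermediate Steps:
A(P, D) = P**2
Y(S, a) = S + a + a**2 (Y(S, a) = (a + a**2) + S = S + a + a**2)
(27 + Y((-2 - 5) + 0, 6))*(-47) = (27 + (((-2 - 5) + 0) + 6 + 6**2))*(-47) = (27 + ((-7 + 0) + 6 + 36))*(-47) = (27 + (-7 + 6 + 36))*(-47) = (27 + 35)*(-47) = 62*(-47) = -2914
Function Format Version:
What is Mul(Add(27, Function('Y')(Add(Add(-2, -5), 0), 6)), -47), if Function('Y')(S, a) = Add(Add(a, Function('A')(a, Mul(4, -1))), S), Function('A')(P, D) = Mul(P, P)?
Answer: -2914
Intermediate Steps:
Function('A')(P, D) = Pow(P, 2)
Function('Y')(S, a) = Add(S, a, Pow(a, 2)) (Function('Y')(S, a) = Add(Add(a, Pow(a, 2)), S) = Add(S, a, Pow(a, 2)))
Mul(Add(27, Function('Y')(Add(Add(-2, -5), 0), 6)), -47) = Mul(Add(27, Add(Add(Add(-2, -5), 0), 6, Pow(6, 2))), -47) = Mul(Add(27, Add(Add(-7, 0), 6, 36)), -47) = Mul(Add(27, Add(-7, 6, 36)), -47) = Mul(Add(27, 35), -47) = Mul(62, -47) = -2914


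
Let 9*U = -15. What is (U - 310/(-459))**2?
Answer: 207025/210681 ≈ 0.98265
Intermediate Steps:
U = -5/3 (U = (1/9)*(-15) = -5/3 ≈ -1.6667)
(U - 310/(-459))**2 = (-5/3 - 310/(-459))**2 = (-5/3 - 310*(-1/459))**2 = (-5/3 + 310/459)**2 = (-455/459)**2 = 207025/210681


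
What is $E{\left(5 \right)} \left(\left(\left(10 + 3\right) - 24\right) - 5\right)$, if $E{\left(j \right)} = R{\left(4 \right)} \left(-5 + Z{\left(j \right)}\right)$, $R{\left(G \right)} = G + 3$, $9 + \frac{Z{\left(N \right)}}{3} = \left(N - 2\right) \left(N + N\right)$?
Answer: $-6496$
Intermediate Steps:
$Z{\left(N \right)} = -27 + 6 N \left(-2 + N\right)$ ($Z{\left(N \right)} = -27 + 3 \left(N - 2\right) \left(N + N\right) = -27 + 3 \left(-2 + N\right) 2 N = -27 + 3 \cdot 2 N \left(-2 + N\right) = -27 + 6 N \left(-2 + N\right)$)
$R{\left(G \right)} = 3 + G$
$E{\left(j \right)} = -224 - 84 j + 42 j^{2}$ ($E{\left(j \right)} = \left(3 + 4\right) \left(-5 - \left(27 - 6 j^{2} + 12 j\right)\right) = 7 \left(-32 - 12 j + 6 j^{2}\right) = -224 - 84 j + 42 j^{2}$)
$E{\left(5 \right)} \left(\left(\left(10 + 3\right) - 24\right) - 5\right) = \left(-224 - 420 + 42 \cdot 5^{2}\right) \left(\left(\left(10 + 3\right) - 24\right) - 5\right) = \left(-224 - 420 + 42 \cdot 25\right) \left(\left(13 - 24\right) - 5\right) = \left(-224 - 420 + 1050\right) \left(-11 - 5\right) = 406 \left(-16\right) = -6496$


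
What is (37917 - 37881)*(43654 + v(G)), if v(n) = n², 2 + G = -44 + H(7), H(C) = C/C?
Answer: 1644444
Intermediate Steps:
H(C) = 1
G = -45 (G = -2 + (-44 + 1) = -2 - 43 = -45)
(37917 - 37881)*(43654 + v(G)) = (37917 - 37881)*(43654 + (-45)²) = 36*(43654 + 2025) = 36*45679 = 1644444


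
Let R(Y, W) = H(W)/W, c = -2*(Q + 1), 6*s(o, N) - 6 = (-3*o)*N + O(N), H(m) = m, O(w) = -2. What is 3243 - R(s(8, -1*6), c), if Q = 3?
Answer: 3242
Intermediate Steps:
s(o, N) = ⅔ - N*o/2 (s(o, N) = 1 + ((-3*o)*N - 2)/6 = 1 + (-3*N*o - 2)/6 = 1 + (-2 - 3*N*o)/6 = 1 + (-⅓ - N*o/2) = ⅔ - N*o/2)
c = -8 (c = -2*(3 + 1) = -2*4 = -8)
R(Y, W) = 1 (R(Y, W) = W/W = 1)
3243 - R(s(8, -1*6), c) = 3243 - 1*1 = 3243 - 1 = 3242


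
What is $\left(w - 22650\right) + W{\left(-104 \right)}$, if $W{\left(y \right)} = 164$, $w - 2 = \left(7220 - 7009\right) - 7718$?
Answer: $-29991$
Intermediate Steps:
$w = -7505$ ($w = 2 + \left(\left(7220 - 7009\right) - 7718\right) = 2 + \left(211 - 7718\right) = 2 - 7507 = -7505$)
$\left(w - 22650\right) + W{\left(-104 \right)} = \left(-7505 - 22650\right) + 164 = -30155 + 164 = -29991$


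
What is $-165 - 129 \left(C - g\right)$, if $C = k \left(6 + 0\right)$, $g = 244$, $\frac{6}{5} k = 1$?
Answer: $30666$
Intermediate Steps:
$k = \frac{5}{6}$ ($k = \frac{5}{6} \cdot 1 = \frac{5}{6} \approx 0.83333$)
$C = 5$ ($C = \frac{5 \left(6 + 0\right)}{6} = \frac{5}{6} \cdot 6 = 5$)
$-165 - 129 \left(C - g\right) = -165 - 129 \left(5 - 244\right) = -165 - -30831 = -165 + 30831 = 30666$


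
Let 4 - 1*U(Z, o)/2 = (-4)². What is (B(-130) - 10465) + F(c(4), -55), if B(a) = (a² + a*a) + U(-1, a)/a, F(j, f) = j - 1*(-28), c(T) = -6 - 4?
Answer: 1517957/65 ≈ 23353.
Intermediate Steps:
c(T) = -10
F(j, f) = 28 + j (F(j, f) = j + 28 = 28 + j)
U(Z, o) = -24 (U(Z, o) = 8 - 2*(-4)² = 8 - 2*16 = 8 - 32 = -24)
B(a) = -24/a + 2*a² (B(a) = (a² + a*a) - 24/a = (a² + a²) - 24/a = 2*a² - 24/a = -24/a + 2*a²)
(B(-130) - 10465) + F(c(4), -55) = (2*(-12 + (-130)³)/(-130) - 10465) + (28 - 10) = (2*(-1/130)*(-12 - 2197000) - 10465) + 18 = (2*(-1/130)*(-2197012) - 10465) + 18 = (2197012/65 - 10465) + 18 = 1516787/65 + 18 = 1517957/65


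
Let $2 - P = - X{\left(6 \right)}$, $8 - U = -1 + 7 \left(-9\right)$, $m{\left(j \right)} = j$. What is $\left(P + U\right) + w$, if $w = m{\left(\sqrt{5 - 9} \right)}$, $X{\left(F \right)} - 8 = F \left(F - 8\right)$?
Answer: $70 + 2 i \approx 70.0 + 2.0 i$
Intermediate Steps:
$X{\left(F \right)} = 8 + F \left(-8 + F\right)$ ($X{\left(F \right)} = 8 + F \left(F - 8\right) = 8 + F \left(-8 + F\right)$)
$w = 2 i$ ($w = \sqrt{5 - 9} = \sqrt{-4} = 2 i \approx 2.0 i$)
$U = 72$ ($U = 8 - \left(-1 + 7 \left(-9\right)\right) = 8 - \left(-1 - 63\right) = 8 - -64 = 8 + 64 = 72$)
$P = -2$ ($P = 2 - - (8 + 6^{2} - 48) = 2 - - (8 + 36 - 48) = 2 - \left(-1\right) \left(-4\right) = 2 - 4 = -2$)
$\left(P + U\right) + w = \left(-2 + 72\right) + 2 i = 70 + 2 i$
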